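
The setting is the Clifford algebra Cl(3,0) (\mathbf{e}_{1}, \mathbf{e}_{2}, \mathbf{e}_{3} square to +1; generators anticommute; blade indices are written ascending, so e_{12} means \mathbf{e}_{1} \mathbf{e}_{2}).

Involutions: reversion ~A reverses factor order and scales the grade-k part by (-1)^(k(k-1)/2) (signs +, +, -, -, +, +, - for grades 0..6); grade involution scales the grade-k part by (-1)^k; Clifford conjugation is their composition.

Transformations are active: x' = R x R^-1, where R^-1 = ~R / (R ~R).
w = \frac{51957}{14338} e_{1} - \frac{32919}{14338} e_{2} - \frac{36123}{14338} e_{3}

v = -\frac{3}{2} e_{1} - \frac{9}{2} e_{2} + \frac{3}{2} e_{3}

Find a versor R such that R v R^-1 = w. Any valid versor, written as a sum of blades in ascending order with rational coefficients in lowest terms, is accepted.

Key observation: q(v) = q(w) = \frac{99}{4} (sandwiches preserve the norm), so R = v + w = \frac{15225}{7169} e_{1} - \frac{48720}{7169} e_{2} - \frac{7308}{7169} e_{3} works whenever it is invertible — the component of v along it is kept and (v - w)/2 reverses, sending v to w.
Answer: \frac{15225}{7169} e_{1} - \frac{48720}{7169} e_{2} - \frac{7308}{7169} e_{3}


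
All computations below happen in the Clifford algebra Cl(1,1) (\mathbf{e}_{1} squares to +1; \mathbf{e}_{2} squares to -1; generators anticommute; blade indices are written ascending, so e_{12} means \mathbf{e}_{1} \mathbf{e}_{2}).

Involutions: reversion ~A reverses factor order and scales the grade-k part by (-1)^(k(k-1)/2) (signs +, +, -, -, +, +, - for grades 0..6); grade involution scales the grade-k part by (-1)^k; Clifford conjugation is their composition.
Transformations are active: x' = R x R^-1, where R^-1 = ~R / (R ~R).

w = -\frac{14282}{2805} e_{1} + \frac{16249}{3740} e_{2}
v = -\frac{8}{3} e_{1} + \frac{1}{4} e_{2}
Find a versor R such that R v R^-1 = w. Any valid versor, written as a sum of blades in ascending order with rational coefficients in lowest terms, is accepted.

Here q(v) = q(w) = \frac{1015}{144}; the classical choice R = v + w = -\frac{7254}{935} e_{1} + \frac{4296}{935} e_{2} then realises v -> w under the sandwich.
Answer: -\frac{7254}{935} e_{1} + \frac{4296}{935} e_{2}


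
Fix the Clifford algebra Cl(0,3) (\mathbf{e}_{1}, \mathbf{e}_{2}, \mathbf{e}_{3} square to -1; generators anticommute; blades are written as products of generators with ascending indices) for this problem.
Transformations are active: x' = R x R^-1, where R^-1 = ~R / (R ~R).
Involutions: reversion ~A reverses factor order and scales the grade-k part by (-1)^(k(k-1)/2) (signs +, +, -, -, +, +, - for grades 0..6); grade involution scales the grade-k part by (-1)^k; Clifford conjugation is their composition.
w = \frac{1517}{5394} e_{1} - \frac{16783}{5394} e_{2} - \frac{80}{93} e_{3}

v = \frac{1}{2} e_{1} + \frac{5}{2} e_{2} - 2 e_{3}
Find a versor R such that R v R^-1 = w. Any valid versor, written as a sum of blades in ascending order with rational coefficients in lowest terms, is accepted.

Sketch: the shared square -\frac{21}{2} makes R = v + w = \frac{2107}{2697} e_{1} - \frac{1649}{2697} e_{2} - \frac{266}{93} e_{3} the natural versor; its sandwich fixes that direction, negates (v - w)/2, and sends v to w.
Answer: \frac{2107}{2697} e_{1} - \frac{1649}{2697} e_{2} - \frac{266}{93} e_{3}


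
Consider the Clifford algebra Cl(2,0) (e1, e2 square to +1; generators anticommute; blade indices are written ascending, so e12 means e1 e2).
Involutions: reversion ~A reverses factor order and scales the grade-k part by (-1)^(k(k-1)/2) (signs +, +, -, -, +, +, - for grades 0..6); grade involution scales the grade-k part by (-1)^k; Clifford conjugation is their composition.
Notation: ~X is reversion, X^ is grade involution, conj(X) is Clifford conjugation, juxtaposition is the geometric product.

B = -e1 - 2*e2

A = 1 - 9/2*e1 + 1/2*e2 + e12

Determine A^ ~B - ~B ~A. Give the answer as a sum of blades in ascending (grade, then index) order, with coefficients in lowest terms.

first term: -7/2 - 3*e1 - e2 - 19/2*e12
second term: 7/2 - 3*e1 - e2 - 19/2*e12
Answer: -7


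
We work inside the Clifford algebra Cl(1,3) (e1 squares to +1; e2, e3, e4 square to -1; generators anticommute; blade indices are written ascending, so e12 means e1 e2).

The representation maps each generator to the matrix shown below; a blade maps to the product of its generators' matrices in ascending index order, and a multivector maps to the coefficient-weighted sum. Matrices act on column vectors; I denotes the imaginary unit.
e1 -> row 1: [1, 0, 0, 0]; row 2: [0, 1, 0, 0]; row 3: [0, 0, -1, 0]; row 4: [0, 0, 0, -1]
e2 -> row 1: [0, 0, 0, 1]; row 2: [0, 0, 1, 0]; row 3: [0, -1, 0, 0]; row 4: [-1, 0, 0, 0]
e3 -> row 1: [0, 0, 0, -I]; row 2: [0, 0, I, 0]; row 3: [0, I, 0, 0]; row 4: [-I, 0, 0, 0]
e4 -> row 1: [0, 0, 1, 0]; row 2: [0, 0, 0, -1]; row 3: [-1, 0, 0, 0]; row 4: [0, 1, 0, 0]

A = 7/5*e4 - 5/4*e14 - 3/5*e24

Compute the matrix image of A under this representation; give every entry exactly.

Bivector images (products of the table entries): rho(e14) = rho(e1)rho(e4) = row 1: [0, 0, 1, 0]; row 2: [0, 0, 0, -1]; row 3: [1, 0, 0, 0]; row 4: [0, -1, 0, 0]; rho(e24) = rho(e2)rho(e4) = row 1: [0, 1, 0, 0]; row 2: [-1, 0, 0, 0]; row 3: [0, 0, 0, 1]; row 4: [0, 0, -1, 0].
M = (7/5)*rho(e4) + (-5/4)*rho(e14) + (-3/5)*rho(e24), summed entrywise:
Answer: row 1: [0, -3/5, 3/20, 0]; row 2: [3/5, 0, 0, -3/20]; row 3: [-53/20, 0, 0, -3/5]; row 4: [0, 53/20, 3/5, 0]


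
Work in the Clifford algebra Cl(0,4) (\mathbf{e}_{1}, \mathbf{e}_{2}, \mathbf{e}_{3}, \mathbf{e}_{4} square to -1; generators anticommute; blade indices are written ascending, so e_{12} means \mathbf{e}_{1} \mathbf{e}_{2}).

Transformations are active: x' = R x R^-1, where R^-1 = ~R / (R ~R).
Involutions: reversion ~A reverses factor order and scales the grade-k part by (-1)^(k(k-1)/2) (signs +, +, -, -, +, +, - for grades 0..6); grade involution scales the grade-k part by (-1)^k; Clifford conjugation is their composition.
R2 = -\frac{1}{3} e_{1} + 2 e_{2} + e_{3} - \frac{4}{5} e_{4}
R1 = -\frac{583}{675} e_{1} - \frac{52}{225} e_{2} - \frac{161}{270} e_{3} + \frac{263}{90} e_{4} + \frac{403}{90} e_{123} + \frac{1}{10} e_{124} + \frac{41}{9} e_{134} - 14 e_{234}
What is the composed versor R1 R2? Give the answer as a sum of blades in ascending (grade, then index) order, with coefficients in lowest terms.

Distribute over the terms of R2 (each basis-blade product reordered to ascending indices, repeated generators contracted through their squares):
R1 (-\frac{1}{3} e_{1}) = -\frac{583}{2025} - \frac{52}{675} e_{12} - \frac{161}{810} e_{13} + \frac{263}{270} e_{14} + \frac{403}{270} e_{23} + \frac{1}{30} e_{24} + \frac{41}{27} e_{34} - \frac{14}{3} e_{1234}
R1 (2 e_{2}) = \frac{104}{225} - \frac{1166}{675} e_{12} + \frac{403}{45} e_{13} + \frac{1}{5} e_{14} + \frac{161}{135} e_{23} - \frac{263}{45} e_{24} + 28 e_{34} + \frac{82}{9} e_{1234}
R1 (e_{3}) = \frac{161}{270} - \frac{403}{90} e_{12} - \frac{583}{675} e_{13} + \frac{41}{9} e_{14} - \frac{52}{225} e_{23} - 14 e_{24} - \frac{263}{90} e_{34} - \frac{1}{10} e_{1234}
R1 (-\frac{4}{5} e_{4}) = \frac{526}{225} + \frac{2}{25} e_{12} + \frac{164}{45} e_{13} + \frac{2332}{3375} e_{14} - \frac{56}{5} e_{23} + \frac{208}{1125} e_{24} + \frac{322}{675} e_{34} - \frac{806}{225} e_{1234}
Summing the partial products and collecting blades:
Answer: \frac{12589}{4050} - \frac{2791}{450} e_{12} + \frac{46727}{4050} e_{13} + \frac{43339}{6750} e_{14} - \frac{11807}{1350} e_{23} - \frac{44159}{2250} e_{24} + \frac{4061}{150} e_{34} + \frac{343}{450} e_{1234}


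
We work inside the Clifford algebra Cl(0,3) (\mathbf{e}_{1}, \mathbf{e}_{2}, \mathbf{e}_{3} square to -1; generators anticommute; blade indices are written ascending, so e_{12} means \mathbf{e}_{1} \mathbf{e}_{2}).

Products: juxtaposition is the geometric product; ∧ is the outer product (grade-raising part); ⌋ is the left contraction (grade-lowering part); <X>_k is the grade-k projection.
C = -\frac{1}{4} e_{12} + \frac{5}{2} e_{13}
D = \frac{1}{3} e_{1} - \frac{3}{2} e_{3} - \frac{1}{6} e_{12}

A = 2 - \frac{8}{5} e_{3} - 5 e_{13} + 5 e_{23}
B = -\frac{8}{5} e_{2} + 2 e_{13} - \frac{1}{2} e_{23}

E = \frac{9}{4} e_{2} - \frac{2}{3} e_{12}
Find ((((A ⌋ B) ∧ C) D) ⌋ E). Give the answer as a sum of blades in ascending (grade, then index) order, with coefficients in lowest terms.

step 1: \frac{25}{2} - \frac{16}{5} e_{1} - \frac{12}{5} e_{2} + 4 e_{13} - e_{23}
step 2: -\frac{25}{8} e_{12} + \frac{125}{4} e_{13} + 6 e_{123}
step 3: -\frac{25}{48} + \frac{375}{8} e_{1} - \frac{25}{24} e_{2} + \frac{137}{12} e_{3} + 9 e_{12} + \frac{77}{24} e_{23} + \frac{75}{16} e_{123}
step 4: \frac{267}{32} + \frac{25}{36} e_{1} + \frac{1925}{64} e_{2} + \frac{25}{72} e_{12}
Answer: \frac{267}{32} + \frac{25}{36} e_{1} + \frac{1925}{64} e_{2} + \frac{25}{72} e_{12}


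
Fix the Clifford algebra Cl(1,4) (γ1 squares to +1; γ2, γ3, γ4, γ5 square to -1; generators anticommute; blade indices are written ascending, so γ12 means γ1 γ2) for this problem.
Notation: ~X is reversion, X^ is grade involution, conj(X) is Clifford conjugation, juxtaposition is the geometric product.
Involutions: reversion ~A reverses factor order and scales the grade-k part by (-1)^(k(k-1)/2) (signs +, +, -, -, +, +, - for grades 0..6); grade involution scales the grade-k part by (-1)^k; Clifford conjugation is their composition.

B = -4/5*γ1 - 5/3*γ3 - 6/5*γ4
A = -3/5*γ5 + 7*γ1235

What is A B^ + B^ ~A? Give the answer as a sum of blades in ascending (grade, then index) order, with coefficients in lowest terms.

first term: 12/25*γ15 + γ35 + 18/25*γ45 + 35/3*γ125 - 28/5*γ235 - 42/5*γ12345
second term: -12/25*γ15 - γ35 - 18/25*γ45 - 35/3*γ125 + 28/5*γ235 - 42/5*γ12345
Answer: -84/5*γ12345


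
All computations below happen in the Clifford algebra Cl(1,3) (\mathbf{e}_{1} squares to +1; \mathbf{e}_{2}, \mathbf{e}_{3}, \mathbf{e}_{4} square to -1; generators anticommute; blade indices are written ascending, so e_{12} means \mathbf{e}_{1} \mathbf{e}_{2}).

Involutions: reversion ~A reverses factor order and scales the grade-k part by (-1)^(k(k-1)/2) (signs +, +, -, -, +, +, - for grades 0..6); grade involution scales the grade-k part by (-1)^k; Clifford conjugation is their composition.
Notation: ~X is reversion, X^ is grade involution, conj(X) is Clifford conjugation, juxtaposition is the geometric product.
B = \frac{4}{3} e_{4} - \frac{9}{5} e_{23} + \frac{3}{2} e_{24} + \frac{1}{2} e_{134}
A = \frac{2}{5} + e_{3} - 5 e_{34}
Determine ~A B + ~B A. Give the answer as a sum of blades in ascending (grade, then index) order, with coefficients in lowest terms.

first term: -\frac{5}{2} e_{1} - \frac{9}{5} e_{2} - \frac{20}{3} e_{3} + \frac{8}{15} e_{4} + \frac{1}{2} e_{14} - \frac{411}{50} e_{23} - \frac{42}{5} e_{24} + \frac{4}{3} e_{34} + \frac{1}{5} e_{134} - \frac{3}{2} e_{234}
second term: -\frac{5}{2} e_{1} - \frac{9}{5} e_{2} - \frac{20}{3} e_{3} + \frac{8}{15} e_{4} - \frac{1}{2} e_{14} + \frac{411}{50} e_{23} + \frac{42}{5} e_{24} - \frac{4}{3} e_{34} - \frac{1}{5} e_{134} + \frac{3}{2} e_{234}
Answer: -5 e_{1} - \frac{18}{5} e_{2} - \frac{40}{3} e_{3} + \frac{16}{15} e_{4}


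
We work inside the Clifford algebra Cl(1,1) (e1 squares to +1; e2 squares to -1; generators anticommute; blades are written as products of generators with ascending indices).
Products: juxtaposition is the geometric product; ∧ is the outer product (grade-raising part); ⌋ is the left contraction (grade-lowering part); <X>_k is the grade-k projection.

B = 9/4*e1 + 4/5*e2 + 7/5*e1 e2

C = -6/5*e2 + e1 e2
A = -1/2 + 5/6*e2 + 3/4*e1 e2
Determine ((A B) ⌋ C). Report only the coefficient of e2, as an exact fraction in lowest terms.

step 1: 23/60 - 67/120*e1 - 167/80*e2 - 103/40*e1 e2
step 2: -127/25 - 167/80*e1 - 611/600*e2 + 23/60*e1 e2
Answer: -611/600


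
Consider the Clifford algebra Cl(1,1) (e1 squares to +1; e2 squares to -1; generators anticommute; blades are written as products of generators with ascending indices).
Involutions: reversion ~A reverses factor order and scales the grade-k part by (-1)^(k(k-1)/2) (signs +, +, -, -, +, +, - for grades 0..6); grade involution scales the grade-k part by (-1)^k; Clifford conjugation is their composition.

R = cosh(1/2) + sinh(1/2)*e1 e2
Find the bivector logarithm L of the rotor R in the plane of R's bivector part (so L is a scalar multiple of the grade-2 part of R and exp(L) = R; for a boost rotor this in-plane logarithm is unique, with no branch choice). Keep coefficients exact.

The scalar part of R is cosh(1/2), so cosh pins the rapidity up to sign — the sign comes from the bivector part; dividing that part by sinh of the rapidity yields the plane, and the in-plane L = rapidity * plane is unique because the two sign choices cancel.
Concretely: cosh(rapidity) = cosh(1/2) gives rapidity = ±1/2, and since rapidity/sinh(rapidity) is even the sign is immaterial: L = (rapidity/sinh(rapidity)) * <R>_2 = (1/(2*sinh(1/2))) * <R>_2.
Answer: 1/2*e1 e2


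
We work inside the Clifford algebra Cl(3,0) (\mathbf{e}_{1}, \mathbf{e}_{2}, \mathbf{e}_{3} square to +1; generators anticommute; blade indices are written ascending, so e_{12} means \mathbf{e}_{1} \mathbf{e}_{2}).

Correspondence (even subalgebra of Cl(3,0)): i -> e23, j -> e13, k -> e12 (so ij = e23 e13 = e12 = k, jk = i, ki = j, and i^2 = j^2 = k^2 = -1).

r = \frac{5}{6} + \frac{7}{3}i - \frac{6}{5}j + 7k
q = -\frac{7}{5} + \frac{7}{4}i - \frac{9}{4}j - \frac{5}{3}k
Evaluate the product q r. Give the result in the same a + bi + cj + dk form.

In blades: q = -\frac{7}{5} - \frac{5}{3} e_{12} - \frac{9}{4} e_{13} + \frac{7}{4} e_{23}, r = \frac{5}{6} + 7 e_{12} - \frac{6}{5} e_{13} + \frac{7}{3} e_{23}.
Distribute q over r term by term (generator squares from the signature, products reordered to ascending indices): (-\frac{7}{5})*r = -\frac{7}{6} - \frac{49}{5} e_{12} + \frac{42}{25} e_{13} - \frac{49}{15} e_{23}; (-\frac{5}{3} e_{12})*r = \frac{35}{3} - \frac{25}{18} e_{12} - \frac{35}{9} e_{13} - 2 e_{23}; (-\frac{9}{4} e_{13})*r = -\frac{27}{10} + \frac{21}{4} e_{12} - \frac{15}{8} e_{13} - \frac{63}{4} e_{23}; (\frac{7}{4} e_{23})*r = -\frac{49}{12} - \frac{21}{10} e_{12} - \frac{49}{4} e_{13} + \frac{35}{24} e_{23}.
Sum: \frac{223}{60} - \frac{1447}{180} e_{12} - \frac{29401}{1800} e_{13} - \frac{2347}{120} e_{23}; translating back through the correspondence:
Answer: \frac{223}{60} - \frac{2347}{120}i - \frac{29401}{1800}j - \frac{1447}{180}k


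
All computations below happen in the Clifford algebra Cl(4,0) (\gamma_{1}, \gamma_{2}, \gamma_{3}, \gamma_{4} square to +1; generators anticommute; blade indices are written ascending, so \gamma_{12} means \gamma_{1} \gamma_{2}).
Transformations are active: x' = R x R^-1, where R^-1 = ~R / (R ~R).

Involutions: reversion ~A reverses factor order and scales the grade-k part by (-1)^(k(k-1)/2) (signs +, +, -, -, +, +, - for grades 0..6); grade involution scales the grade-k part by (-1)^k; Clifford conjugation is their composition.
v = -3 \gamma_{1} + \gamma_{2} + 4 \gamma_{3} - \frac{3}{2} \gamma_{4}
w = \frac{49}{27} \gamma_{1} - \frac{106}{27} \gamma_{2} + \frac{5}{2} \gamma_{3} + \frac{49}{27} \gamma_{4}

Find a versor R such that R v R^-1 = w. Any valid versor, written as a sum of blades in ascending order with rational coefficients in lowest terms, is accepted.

Key observation: q(v) = q(w) = \frac{113}{4} (sandwiches preserve the norm), so R = v + w = -\frac{32}{27} \gamma_{1} - \frac{79}{27} \gamma_{2} + \frac{13}{2} \gamma_{3} + \frac{17}{54} \gamma_{4} works whenever it is invertible — the component of v along it is kept and (v - w)/2 reverses, sending v to w.
Answer: -\frac{32}{27} \gamma_{1} - \frac{79}{27} \gamma_{2} + \frac{13}{2} \gamma_{3} + \frac{17}{54} \gamma_{4}


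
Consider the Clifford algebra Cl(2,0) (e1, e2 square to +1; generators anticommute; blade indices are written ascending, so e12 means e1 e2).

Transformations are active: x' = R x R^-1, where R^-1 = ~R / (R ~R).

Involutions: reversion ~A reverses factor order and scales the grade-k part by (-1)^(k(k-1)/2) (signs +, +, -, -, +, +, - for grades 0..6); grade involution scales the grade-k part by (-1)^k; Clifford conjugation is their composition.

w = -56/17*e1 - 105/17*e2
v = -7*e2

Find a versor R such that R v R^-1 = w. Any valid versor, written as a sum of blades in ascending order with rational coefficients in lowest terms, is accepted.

A norm check does it: q(v) = q(w) = 49, hence R = v + w = -56/17*e1 - 224/17*e2 realises the map — parallel part kept, (v - w)/2 negated, v carried to w.
Answer: -56/17*e1 - 224/17*e2


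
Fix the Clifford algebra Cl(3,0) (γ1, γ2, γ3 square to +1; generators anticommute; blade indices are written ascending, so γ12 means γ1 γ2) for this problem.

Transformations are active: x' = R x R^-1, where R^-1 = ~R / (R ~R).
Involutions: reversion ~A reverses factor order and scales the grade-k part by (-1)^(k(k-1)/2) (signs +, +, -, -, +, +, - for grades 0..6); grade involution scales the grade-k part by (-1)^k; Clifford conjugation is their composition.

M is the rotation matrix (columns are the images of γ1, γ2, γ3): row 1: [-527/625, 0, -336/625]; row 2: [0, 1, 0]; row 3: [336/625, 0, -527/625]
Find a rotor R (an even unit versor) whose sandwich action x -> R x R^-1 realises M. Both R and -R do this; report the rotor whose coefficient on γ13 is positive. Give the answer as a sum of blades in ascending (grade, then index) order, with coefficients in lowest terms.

Method: write R = a + b12*γ12 + b13*γ13 + b23*γ23 with a^2 + b12^2 + b13^2 + b23^2 = 1 (so R^-1 = ~R). Expanding the columns R e_j ~R gives tr M = 4a^2 - 1 and, from the antisymmetric part, M21 - M12 = -4a*b12, M13 - M31 = 4a*b13, M32 - M23 = -4a*b23.
Here tr M = -429/625, so a^2 = (1 + tr M)/4 = 49/625 and a = ±7/25. Taking a = 7/25: M21 - M12 = 0, M13 - M31 = -672/625, M32 - M23 = 0, giving b12 = 0, b13 = -24/25, b23 = 0, i.e. R = 7/25 - 24/25*γ13.
Its γ13 coefficient is negative, so report the other preimage -R.
Answer: -7/25 + 24/25*γ13. Why the constraint matters: R and -R act identically through the sandwich — M has trace -429/625 either way — so only the sign condition on γ13 picks one of the two preimages.


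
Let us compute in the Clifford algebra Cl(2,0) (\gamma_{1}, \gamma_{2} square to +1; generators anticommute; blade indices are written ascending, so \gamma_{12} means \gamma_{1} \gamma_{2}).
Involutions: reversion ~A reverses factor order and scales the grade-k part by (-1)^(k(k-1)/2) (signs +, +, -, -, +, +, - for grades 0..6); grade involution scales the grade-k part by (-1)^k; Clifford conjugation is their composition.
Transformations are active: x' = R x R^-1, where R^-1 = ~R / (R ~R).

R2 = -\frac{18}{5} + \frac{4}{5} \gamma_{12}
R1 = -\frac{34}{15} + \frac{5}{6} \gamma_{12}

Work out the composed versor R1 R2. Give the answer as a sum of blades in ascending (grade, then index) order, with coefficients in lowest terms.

Distribute over the terms of R1 (each basis-blade product reordered to ascending indices, repeated generators contracted through their squares):
(-\frac{34}{15}) R2 = \frac{204}{25} - \frac{136}{75} \gamma_{12}
(\frac{5}{6} \gamma_{12}) R2 = -\frac{2}{3} - 3 \gamma_{12}
Summing the partial products and collecting blades:
Answer: \frac{562}{75} - \frac{361}{75} \gamma_{12}


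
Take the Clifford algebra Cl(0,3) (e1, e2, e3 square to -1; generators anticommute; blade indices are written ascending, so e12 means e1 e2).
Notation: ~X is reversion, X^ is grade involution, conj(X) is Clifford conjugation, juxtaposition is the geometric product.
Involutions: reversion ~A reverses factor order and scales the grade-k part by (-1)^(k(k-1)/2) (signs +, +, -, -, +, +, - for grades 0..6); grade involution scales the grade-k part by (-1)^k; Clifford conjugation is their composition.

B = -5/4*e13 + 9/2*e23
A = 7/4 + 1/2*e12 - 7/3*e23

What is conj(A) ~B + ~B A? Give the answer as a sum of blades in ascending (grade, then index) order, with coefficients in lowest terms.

first term: 21/2 - 35/12*e12 - 1/16*e13 - 17/2*e23
second term: -21/2 - 35/12*e12 - 1/16*e13 - 17/2*e23
Answer: -35/6*e12 - 1/8*e13 - 17*e23


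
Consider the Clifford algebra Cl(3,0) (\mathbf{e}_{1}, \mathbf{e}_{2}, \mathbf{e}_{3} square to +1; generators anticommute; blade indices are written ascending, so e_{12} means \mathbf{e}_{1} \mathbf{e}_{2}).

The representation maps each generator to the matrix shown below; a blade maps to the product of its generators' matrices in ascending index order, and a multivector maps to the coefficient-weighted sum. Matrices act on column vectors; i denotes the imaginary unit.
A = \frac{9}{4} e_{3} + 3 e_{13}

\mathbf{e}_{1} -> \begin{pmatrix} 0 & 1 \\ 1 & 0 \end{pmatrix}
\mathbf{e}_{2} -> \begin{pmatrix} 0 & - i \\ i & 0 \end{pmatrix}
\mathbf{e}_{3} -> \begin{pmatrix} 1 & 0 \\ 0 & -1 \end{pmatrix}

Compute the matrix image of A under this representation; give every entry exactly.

Bivector images (products of the table entries): rho(e_{13}) = rho(\mathbf{e}_{1})rho(\mathbf{e}_{3}) = \begin{pmatrix} 0 & -1 \\ 1 & 0 \end{pmatrix}.
M = (\frac{9}{4})*rho(e_{3}) + (3)*rho(e_{13}), summed entrywise:
Answer: \begin{pmatrix} \frac{9}{4} & -3 \\ 3 & - \frac{9}{4} \end{pmatrix}


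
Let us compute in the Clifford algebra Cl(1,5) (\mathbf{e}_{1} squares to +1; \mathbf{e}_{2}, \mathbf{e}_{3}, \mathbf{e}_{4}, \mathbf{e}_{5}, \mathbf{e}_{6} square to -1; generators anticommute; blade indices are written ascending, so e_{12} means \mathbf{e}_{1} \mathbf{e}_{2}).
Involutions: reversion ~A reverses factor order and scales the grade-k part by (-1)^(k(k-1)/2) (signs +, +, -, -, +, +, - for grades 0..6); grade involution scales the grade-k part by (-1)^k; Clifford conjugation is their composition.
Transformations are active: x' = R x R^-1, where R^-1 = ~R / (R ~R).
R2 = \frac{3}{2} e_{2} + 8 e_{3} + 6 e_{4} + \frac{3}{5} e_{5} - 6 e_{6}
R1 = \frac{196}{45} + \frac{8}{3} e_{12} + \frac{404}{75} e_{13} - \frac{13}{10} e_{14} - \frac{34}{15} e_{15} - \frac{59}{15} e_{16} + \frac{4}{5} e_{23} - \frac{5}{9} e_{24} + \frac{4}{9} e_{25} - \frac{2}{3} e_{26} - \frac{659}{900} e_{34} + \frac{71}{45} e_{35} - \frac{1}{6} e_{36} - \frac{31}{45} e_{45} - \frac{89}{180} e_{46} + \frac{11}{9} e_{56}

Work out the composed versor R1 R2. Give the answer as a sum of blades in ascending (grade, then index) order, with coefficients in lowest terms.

Distribute over the terms of R2 (each basis-blade product reordered to ascending indices, repeated generators contracted through their squares):
R1 (\frac{3}{2} e_{2}) = -4 e_{1} + \frac{98}{15} e_{2} + \frac{6}{5} e_{3} - \frac{5}{6} e_{4} + \frac{2}{3} e_{5} - e_{6} - \frac{202}{25} e_{123} + \frac{39}{20} e_{124} + \frac{17}{5} e_{125} + \frac{59}{10} e_{126} - \frac{659}{600} e_{234} + \frac{71}{30} e_{235} - \frac{1}{4} e_{236} - \frac{31}{30} e_{245} - \frac{89}{120} e_{246} + \frac{11}{6} e_{256}
R1 (8 e_{3}) = -\frac{3232}{75} e_{1} - \frac{32}{5} e_{2} + \frac{1568}{45} e_{3} - \frac{1318}{225} e_{4} + \frac{568}{45} e_{5} - \frac{4}{3} e_{6} + \frac{64}{3} e_{123} + \frac{52}{5} e_{134} + \frac{272}{15} e_{135} + \frac{472}{15} e_{136} + \frac{40}{9} e_{234} - \frac{32}{9} e_{235} + \frac{16}{3} e_{236} - \frac{248}{45} e_{345} - \frac{178}{45} e_{346} + \frac{88}{9} e_{356}
R1 (6 e_{4}) = \frac{39}{5} e_{1} + \frac{10}{3} e_{2} + \frac{659}{150} e_{3} + \frac{392}{15} e_{4} - \frac{62}{15} e_{5} - \frac{89}{30} e_{6} + 16 e_{124} + \frac{808}{25} e_{134} + \frac{68}{5} e_{145} + \frac{118}{5} e_{146} + \frac{24}{5} e_{234} - \frac{8}{3} e_{245} + 4 e_{246} - \frac{142}{15} e_{345} + e_{346} + \frac{22}{3} e_{456}
R1 (\frac{3}{5} e_{5}) = \frac{34}{25} e_{1} - \frac{4}{15} e_{2} - \frac{71}{75} e_{3} + \frac{31}{75} e_{4} + \frac{196}{75} e_{5} + \frac{11}{15} e_{6} + \frac{8}{5} e_{125} + \frac{404}{125} e_{135} - \frac{39}{50} e_{145} + \frac{59}{25} e_{156} + \frac{12}{25} e_{235} - \frac{1}{3} e_{245} + \frac{2}{5} e_{256} - \frac{659}{1500} e_{345} + \frac{1}{10} e_{356} + \frac{89}{300} e_{456}
R1 (-6 e_{6}) = -\frac{118}{5} e_{1} - 4 e_{2} - e_{3} - \frac{89}{30} e_{4} + \frac{22}{3} e_{5} - \frac{392}{15} e_{6} - 16 e_{126} - \frac{808}{25} e_{136} + \frac{39}{5} e_{146} + \frac{68}{5} e_{156} - \frac{24}{5} e_{236} + \frac{10}{3} e_{246} - \frac{8}{3} e_{256} + \frac{659}{150} e_{346} - \frac{142}{15} e_{356} + \frac{62}{15} e_{456}
Summing the partial products and collecting blades:
Answer: -\frac{923}{15} e_{1} - \frac{4}{5} e_{2} + \frac{17321}{450} e_{3} + \frac{152}{9} e_{4} + \frac{4298}{225} e_{5} - \frac{307}{10} e_{6} + \frac{994}{75} e_{123} + \frac{359}{20} e_{124} + 5 e_{125} - \frac{101}{10} e_{126} + \frac{1068}{25} e_{134} + \frac{8012}{375} e_{135} - \frac{64}{75} e_{136} + \frac{641}{50} e_{145} + \frac{157}{5} e_{146} + \frac{399}{25} e_{156} + \frac{14663}{1800} e_{234} - \frac{319}{450} e_{235} + \frac{17}{60} e_{236} - \frac{121}{30} e_{245} + \frac{791}{120} e_{246} - \frac{13}{30} e_{256} - \frac{69377}{4500} e_{345} + \frac{647}{450} e_{346} + \frac{37}{90} e_{356} + \frac{3529}{300} e_{456}


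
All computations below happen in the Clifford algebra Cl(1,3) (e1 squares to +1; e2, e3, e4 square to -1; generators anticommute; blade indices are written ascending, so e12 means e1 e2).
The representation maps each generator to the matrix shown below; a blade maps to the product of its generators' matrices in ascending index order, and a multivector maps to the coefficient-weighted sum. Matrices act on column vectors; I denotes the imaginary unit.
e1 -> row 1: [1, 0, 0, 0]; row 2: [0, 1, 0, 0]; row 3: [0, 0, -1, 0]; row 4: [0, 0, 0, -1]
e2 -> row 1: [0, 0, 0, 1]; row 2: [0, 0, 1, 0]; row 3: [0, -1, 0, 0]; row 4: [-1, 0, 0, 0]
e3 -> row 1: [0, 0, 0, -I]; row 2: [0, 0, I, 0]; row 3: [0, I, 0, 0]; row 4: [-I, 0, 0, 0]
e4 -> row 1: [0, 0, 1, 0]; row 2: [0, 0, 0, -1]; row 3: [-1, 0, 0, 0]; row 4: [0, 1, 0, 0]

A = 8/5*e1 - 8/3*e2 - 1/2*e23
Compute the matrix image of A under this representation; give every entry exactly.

Bivector images (products of the table entries): rho(e23) = rho(e2)rho(e3) = row 1: [-I, 0, 0, 0]; row 2: [0, I, 0, 0]; row 3: [0, 0, -I, 0]; row 4: [0, 0, 0, I].
M = (8/5)*rho(e1) + (-8/3)*rho(e2) + (-1/2)*rho(e23), summed entrywise:
Answer: row 1: [8/5 + I/2, 0, 0, -8/3]; row 2: [0, 8/5 - I/2, -8/3, 0]; row 3: [0, 8/3, -8/5 + I/2, 0]; row 4: [8/3, 0, 0, -8/5 - I/2]


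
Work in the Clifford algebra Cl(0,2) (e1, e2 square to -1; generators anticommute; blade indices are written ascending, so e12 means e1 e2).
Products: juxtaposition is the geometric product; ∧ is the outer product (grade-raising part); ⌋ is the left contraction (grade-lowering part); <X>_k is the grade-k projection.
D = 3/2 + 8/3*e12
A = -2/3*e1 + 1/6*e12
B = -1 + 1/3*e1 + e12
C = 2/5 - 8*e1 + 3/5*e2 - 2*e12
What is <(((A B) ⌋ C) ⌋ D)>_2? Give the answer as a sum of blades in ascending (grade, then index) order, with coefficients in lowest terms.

step 1: 1/18 + 2/3*e1 + 13/18*e2 - 1/6*e12
step 2: 413/90 - 17/9*e1 + 41/30*e2 - 1/9*e12
step 3: 3877/540 + 164/45*e1 + 136/27*e2 + 1652/135*e12
step 4: 1652/135*e12
Answer: 1652/135*e12


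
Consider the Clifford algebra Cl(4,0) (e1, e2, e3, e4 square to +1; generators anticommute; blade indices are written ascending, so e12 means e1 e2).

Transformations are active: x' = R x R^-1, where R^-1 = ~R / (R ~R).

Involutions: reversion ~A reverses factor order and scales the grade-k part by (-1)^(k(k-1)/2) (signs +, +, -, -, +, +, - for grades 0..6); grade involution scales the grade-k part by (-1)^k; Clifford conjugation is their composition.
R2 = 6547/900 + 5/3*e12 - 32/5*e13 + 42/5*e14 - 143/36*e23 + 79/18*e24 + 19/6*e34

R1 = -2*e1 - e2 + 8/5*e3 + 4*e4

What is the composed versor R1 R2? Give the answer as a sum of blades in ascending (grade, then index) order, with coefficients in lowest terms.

Distribute over the terms of R1 (each basis-blade product reordered to ascending indices, repeated generators contracted through their squares):
(-2*e1) R2 = -6547/450*e1 - 10/3*e2 + 64/5*e3 - 84/5*e4 + 143/18*e123 - 79/9*e124 - 19/3*e134
(-e2) R2 = 5/3*e1 - 6547/900*e2 + 143/36*e3 - 79/18*e4 - 32/5*e123 + 42/5*e124 - 19/6*e234
(8/5*e3) R2 = 256/25*e1 + 286/45*e2 + 13094/1125*e3 + 76/15*e4 + 8/3*e123 - 336/25*e134 - 316/45*e234
(4*e4) R2 = -168/5*e1 - 158/9*e2 - 38/3*e3 + 6547/225*e4 + 20/3*e124 - 128/5*e134 - 143/9*e234
Summing the partial products and collecting blades:
Answer: -16309/450*e1 - 19627/900*e2 + 23617/1500*e3 + 5839/450*e4 + 379/90*e123 + 283/45*e124 - 3403/75*e134 - 2347/90*e234


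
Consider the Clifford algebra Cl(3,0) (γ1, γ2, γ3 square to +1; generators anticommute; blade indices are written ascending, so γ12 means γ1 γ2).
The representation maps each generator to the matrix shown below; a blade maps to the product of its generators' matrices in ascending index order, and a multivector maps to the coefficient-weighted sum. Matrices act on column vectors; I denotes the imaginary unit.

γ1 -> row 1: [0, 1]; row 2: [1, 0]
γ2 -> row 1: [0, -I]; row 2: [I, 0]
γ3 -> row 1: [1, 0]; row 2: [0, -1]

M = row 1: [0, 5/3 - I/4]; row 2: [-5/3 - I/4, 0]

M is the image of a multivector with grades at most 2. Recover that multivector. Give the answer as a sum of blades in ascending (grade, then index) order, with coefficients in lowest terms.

Method: 1, rho(γ1), rho(γ2), rho(γ3) form a trace-orthogonal basis of the 2x2 complex matrices (tr(X Y) = 2 if X = Y, else 0), so M = m0*1 + m1*rho(γ1) + m2*rho(γ2) + m3*rho(γ3) with m0 = tr(M)/2 = 0, m1 = tr(M rho(γ1))/2 = -I/4, m2 = tr(M rho(γ2))/2 = 5*I/3, m3 = tr(M rho(γ3))/2 = 0.
Multiplying table entries, the bivector images are rho(γ12) = I*rho(γ3), rho(γ13) = -I*rho(γ2), rho(γ23) = I*rho(γ1); with real blade coefficients the real parts of m0..m3 are the coefficients of 1, γ1, γ2, γ3 and the imaginary parts give the bivectors (γ23: Im m1, γ13: -Im m2, γ12: Im m3).
Answer: -5/3*γ13 - 1/4*γ23


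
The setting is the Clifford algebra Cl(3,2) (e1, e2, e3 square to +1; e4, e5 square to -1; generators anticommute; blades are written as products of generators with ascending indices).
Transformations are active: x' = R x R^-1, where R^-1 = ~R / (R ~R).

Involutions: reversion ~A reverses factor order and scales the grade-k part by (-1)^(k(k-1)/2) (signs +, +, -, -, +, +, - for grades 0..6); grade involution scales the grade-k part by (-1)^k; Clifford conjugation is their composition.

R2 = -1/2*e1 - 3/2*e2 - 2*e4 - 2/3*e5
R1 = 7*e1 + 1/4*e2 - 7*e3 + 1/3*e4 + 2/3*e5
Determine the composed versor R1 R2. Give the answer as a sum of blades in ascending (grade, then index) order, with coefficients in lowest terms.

Distribute over the terms of R2 (each basis-blade product reordered to ascending indices, repeated generators contracted through their squares):
R1 (-1/2*e1) = -7/2 + 1/8*e1 e2 - 7/2*e1 e3 + 1/6*e1 e4 + 1/3*e1 e5
R1 (-3/2*e2) = -3/8 - 21/2*e1 e2 - 21/2*e2 e3 + 1/2*e2 e4 + e2 e5
R1 (-2*e4) = 2/3 - 14*e1 e4 - 1/2*e2 e4 + 14*e3 e4 + 4/3*e4 e5
R1 (-2/3*e5) = 4/9 - 14/3*e1 e5 - 1/6*e2 e5 + 14/3*e3 e5 - 2/9*e4 e5
Summing the partial products and collecting blades:
Answer: -199/72 - 83/8*e1 e2 - 7/2*e1 e3 - 83/6*e1 e4 - 13/3*e1 e5 - 21/2*e2 e3 + 5/6*e2 e5 + 14*e3 e4 + 14/3*e3 e5 + 10/9*e4 e5


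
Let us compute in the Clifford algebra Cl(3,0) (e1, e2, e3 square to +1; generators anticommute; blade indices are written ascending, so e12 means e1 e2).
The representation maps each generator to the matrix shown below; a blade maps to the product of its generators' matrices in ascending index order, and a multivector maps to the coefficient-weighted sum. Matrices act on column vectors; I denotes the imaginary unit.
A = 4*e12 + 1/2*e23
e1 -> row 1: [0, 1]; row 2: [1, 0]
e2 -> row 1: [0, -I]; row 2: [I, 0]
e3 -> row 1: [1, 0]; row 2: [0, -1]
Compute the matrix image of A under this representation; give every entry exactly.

Bivector images (products of the table entries): rho(e12) = rho(e1)rho(e2) = row 1: [I, 0]; row 2: [0, -I]; rho(e23) = rho(e2)rho(e3) = row 1: [0, I]; row 2: [I, 0].
M = (4)*rho(e12) + (1/2)*rho(e23), summed entrywise:
Answer: row 1: [4*I, I/2]; row 2: [I/2, -4*I]


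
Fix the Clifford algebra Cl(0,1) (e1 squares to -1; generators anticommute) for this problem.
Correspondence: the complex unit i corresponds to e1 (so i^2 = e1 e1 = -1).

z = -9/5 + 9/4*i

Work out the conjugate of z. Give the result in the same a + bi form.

In blades: z = -9/5 + 9/4*e1.
Conjugation here is Clifford conjugation: the scalar is fixed and the grade-1 and grade-2 blades all flip sign, giving -9/5 - 9/4*e1; translating back:
Answer: -9/5 - 9/4*i


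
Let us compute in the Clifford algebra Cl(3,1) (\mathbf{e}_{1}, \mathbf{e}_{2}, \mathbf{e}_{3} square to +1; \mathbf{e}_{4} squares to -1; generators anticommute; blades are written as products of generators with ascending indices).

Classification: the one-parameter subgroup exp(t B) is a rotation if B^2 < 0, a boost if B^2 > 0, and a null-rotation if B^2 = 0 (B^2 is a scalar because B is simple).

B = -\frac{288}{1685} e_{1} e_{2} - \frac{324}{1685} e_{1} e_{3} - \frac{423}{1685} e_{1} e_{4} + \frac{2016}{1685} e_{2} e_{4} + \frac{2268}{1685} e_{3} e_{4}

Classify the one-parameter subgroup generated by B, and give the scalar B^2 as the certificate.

B^2 term by term: the squares give (-\frac{288}{1685})^2*(e_{1} e_{2})^2 + (-\frac{324}{1685})^2*(e_{1} e_{3})^2 + (-\frac{423}{1685})^2*(e_{1} e_{4})^2 + (\frac{2016}{1685})^2*(e_{2} e_{4})^2 + (\frac{2268}{1685})^2*(e_{3} e_{4})^2 = \frac{82944}{2839225}*(-1) + \frac{104976}{2839225}*(-1) + \frac{178929}{2839225}*(+1) + \frac{4064256}{2839225}*(+1) + \frac{5143824}{2839225}*(+1) = \frac{81}{25} (each basis 2-blade squares to minus the product of its generators' squares); cross terms between blades sharing an index anticommute and cancel; the commuting (index-disjoint) pairs give grade-4 terms 2*c*c'*(blade product), which cancel blade by blade — e_{1} e_{2} e_{3} e_{4}: -\frac{1306368}{2839225} + \frac{1306368}{2839225} = 0 — confirming B is simple. So B^2 = \frac{81}{25}.
Answer: boost, certificate B^2 = \frac{81}{25}. B^2 = \frac{81}{25} is basis-independent, so its sign is the whole story.


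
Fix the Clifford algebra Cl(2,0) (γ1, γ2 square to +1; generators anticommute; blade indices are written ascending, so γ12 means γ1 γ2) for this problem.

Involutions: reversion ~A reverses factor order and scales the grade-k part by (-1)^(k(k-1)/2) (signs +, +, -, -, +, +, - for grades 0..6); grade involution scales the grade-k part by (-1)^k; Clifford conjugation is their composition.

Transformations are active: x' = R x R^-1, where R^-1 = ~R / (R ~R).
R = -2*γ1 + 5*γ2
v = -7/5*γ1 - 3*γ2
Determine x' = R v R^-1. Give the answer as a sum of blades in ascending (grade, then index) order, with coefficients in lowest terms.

~R = -2*γ1 + 5*γ2, and R ~R = 29, so R^-1 = ~R / (29).
R v = -61/5 + 13*γ12
Answer: 447/145*γ1 - 35/29*γ2


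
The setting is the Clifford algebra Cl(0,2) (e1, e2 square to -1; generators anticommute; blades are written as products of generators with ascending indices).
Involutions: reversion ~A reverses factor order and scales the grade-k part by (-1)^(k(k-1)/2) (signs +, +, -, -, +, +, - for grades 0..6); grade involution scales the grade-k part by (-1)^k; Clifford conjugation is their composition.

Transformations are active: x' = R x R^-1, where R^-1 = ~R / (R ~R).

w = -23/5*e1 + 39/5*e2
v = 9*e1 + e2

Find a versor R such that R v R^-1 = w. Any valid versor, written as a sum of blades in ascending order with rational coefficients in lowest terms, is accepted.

A norm check does it: q(v) = q(w) = -82, hence R = v + w = 22/5*e1 + 44/5*e2 realises the map — parallel part kept, (v - w)/2 negated, v carried to w.
Answer: 22/5*e1 + 44/5*e2


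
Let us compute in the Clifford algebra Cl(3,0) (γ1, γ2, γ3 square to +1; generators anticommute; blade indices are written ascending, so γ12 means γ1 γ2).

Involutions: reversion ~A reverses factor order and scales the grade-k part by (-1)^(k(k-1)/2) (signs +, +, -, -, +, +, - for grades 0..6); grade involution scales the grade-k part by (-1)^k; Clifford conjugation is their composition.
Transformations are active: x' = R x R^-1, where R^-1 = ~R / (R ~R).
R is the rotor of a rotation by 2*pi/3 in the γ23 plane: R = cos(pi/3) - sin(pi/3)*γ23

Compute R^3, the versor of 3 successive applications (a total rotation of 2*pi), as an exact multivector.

Half-angle bookkeeping: 3 applications in γ23 add up to rotor phase 3*pi/3 = pi, so R^3 = cos(pi) - sin(pi)*γ23.
cos(pi) = -1 and sin(pi) = 0, so R^3 = -1. The total rotation 2*pi is 1 full turn, so every vector returns to itself, yet the rotor is -1, on the OTHER sheet of the double cover (an odd number of 2*pi turns).
Answer: -1


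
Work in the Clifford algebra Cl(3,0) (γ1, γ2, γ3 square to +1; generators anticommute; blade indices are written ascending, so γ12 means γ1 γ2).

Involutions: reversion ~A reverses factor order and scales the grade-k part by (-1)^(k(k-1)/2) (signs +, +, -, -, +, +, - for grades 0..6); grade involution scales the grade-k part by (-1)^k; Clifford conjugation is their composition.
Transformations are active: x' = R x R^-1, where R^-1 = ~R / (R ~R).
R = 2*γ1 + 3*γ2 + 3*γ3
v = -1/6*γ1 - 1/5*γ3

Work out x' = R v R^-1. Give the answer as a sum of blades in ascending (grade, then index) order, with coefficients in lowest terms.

~R = 2*γ1 + 3*γ2 + 3*γ3, and R ~R = 22, so R^-1 = ~R / (22).
R v = -14/15 + 1/2*γ12 + 1/10*γ13 - 3/5*γ23
Answer: -1/330*γ1 - 14/55*γ2 - 3/55*γ3


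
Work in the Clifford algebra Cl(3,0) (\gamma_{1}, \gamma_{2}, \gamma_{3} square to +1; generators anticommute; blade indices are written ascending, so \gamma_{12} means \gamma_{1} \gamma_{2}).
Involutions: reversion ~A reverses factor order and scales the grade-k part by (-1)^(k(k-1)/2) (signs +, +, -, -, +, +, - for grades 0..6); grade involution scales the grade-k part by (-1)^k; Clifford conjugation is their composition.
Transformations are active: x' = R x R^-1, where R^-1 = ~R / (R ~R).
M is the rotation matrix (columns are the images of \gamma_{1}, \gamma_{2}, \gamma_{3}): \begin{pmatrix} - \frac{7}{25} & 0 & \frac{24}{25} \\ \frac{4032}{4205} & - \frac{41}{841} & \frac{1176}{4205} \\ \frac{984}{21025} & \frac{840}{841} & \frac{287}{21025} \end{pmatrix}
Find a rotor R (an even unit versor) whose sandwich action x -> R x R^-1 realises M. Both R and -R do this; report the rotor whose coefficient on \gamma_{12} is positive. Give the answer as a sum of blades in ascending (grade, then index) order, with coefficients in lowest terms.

Method: write R = a + b12*\gamma_{12} + b13*\gamma_{13} + b23*\gamma_{23} with a^2 + b12^2 + b13^2 + b23^2 = 1 (so R^-1 = ~R). Expanding the columns R e_j ~R gives tr M = 4a^2 - 1 and, from the antisymmetric part, M21 - M12 = -4a*b12, M13 - M31 = 4a*b13, M32 - M23 = -4a*b23.
Here tr M = -\frac{265}{841}, so a^2 = (1 + tr M)/4 = \frac{144}{841} and a = ±\frac{12}{29}. Taking a = \frac{12}{29}: M21 - M12 = \frac{4032}{4205}, M13 - M31 = \frac{768}{841}, M32 - M23 = \frac{3024}{4205}, giving b12 = -\frac{84}{145}, b13 = \frac{16}{29}, b23 = -\frac{63}{145}, i.e. R = \frac{12}{29} - \frac{84}{145} \gamma_{12} + \frac{16}{29} \gamma_{13} - \frac{63}{145} \gamma_{23}.
Its \gamma_{12} coefficient is negative, so report the other preimage -R.
Answer: -\frac{12}{29} + \frac{84}{145} \gamma_{12} - \frac{16}{29} \gamma_{13} + \frac{63}{145} \gamma_{23}. Note: both R and -R realise this M (trace -\frac{265}{841}); the covering map identifies them, and the \gamma_{12}-coefficient sign is the tie-breaker.


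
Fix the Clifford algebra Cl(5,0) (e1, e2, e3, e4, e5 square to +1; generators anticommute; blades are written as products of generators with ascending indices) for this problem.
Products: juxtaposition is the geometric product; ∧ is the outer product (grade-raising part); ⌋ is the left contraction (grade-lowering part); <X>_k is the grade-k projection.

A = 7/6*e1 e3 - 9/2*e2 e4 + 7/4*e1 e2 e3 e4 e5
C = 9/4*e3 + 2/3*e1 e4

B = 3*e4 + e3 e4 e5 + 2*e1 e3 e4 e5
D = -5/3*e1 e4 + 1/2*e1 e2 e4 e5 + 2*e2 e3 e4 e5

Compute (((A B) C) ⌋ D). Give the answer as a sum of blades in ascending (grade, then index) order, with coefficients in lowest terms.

step 1: -17*e2 - 7/4*e1 e2 - 7/3*e4 e5 + 7/2*e1 e3 e4 + 7/6*e1 e4 e5 + 9/2*e2 e3 e5 + 15/4*e1 e2 e3 e5
step 2: 7/3*e3 - 7/9*e5 - 63/8*e1 e4 + 14/9*e1 e5 - 153/4*e2 e3 + 7/6*e2 e4 - 81/8*e2 e5 - 63/16*e1 e2 e3 + 34/3*e1 e2 e4 - 135/16*e1 e2 e5 - 21/4*e3 e4 e5 + 21/8*e1 e3 e4 e5 + 5/2*e2 e3 e4 e5 + 3*e1 e2 e3 e4 e5
step 3: -65/8 - 21/2*e2 - 135/32*e4 - 17/3*e5 - 81/16*e1 e4 - 7/12*e1 e5 - 7/9*e2 e4 - 63/16*e2 e5 + 81/4*e3 e4 + 7/3*e3 e5 + 153/2*e4 e5 + 7/18*e1 e2 e4 + 14/9*e2 e3 e4 - 14/3*e2 e4 e5
Answer: -65/8 - 21/2*e2 - 135/32*e4 - 17/3*e5 - 81/16*e1 e4 - 7/12*e1 e5 - 7/9*e2 e4 - 63/16*e2 e5 + 81/4*e3 e4 + 7/3*e3 e5 + 153/2*e4 e5 + 7/18*e1 e2 e4 + 14/9*e2 e3 e4 - 14/3*e2 e4 e5
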